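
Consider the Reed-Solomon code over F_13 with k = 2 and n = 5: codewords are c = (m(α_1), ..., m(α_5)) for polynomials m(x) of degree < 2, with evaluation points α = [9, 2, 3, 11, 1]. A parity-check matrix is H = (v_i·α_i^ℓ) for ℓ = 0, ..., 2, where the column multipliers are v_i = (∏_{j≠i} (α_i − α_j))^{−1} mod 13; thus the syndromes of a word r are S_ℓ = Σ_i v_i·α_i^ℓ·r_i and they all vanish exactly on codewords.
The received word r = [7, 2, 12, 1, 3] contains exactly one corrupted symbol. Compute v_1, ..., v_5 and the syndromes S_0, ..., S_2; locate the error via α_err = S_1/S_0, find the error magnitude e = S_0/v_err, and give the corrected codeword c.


S = (6, 6, 6), error at position 5, error magnitude e = 11, c = [7, 2, 12, 1, 5].

Step 1: column multipliers v_i = (∏_{j≠i}(α_i − α_j))^{−1} mod 13.
  i = 1 (α = 9): (9−2)(9−3)(9−11)(9−1) = 7·6·(−2)·8 = −672 ≡ 4, so v_1 = 4^{−1} = 10 (mod 13).
  i = 2 (α = 2): (2−9)(2−3)(2−11)(2−1) = (−7)·(−1)·(−9)·1 = −63 ≡ 2, so v_2 = 2^{−1} = 7 (mod 13).
  i = 3 (α = 3): (3−9)(3−2)(3−11)(3−1) = (−6)·1·(−8)·2 = 96 ≡ 5, so v_3 = 5^{−1} = 8 (mod 13).
  i = 4 (α = 11): (11−9)(11−2)(11−3)(11−1) = 2·9·8·10 = 1440 ≡ 10, so v_4 = 10^{−1} = 4 (mod 13).
  i = 5 (α = 1): (1−9)(1−2)(1−3)(1−11) = (−8)·(−1)·(−2)·(−10) = 160 ≡ 4, so v_5 = 4^{−1} = 10 (mod 13).
  v = [10, 7, 8, 4, 10].
Step 2: syndromes of r = [7, 2, 12, 1, 3] (all sums mod 13).
  S_0 = Σ v_i r_i = 10·7 + 7·2 + 8·12 + 4·1 + 10·3 = 214 ≡ 6.
  S_1 = Σ v_i α_i r_i = 10·9·7 + 7·2·2 + 8·3·12 + 4·11·1 + 10·1·3 = 1020 ≡ 6.
  α_i^2 mod 13 = [3, 4, 9, 4, 1].
  S_2 = Σ v_i α_i^2 r_i = 10·3·7 + 7·4·2 + 8·9·12 + 4·4·1 + 10·1·3 = 1176 ≡ 6.
  S = (6, 6, 6) ≠ 0, so r is not a codeword (an error is present).
Step 3: locate the error. For a single error e at position i, S_ℓ = v_i·e·α_i^ℓ, so α_err = S_1/S_0.
  S_0^{−1} = 6^{−1} = 11 (mod 13), so α_err = 6·11 = 66 ≡ 1 = α_5. Error position i = 5.
  Consistency check: S_2/S_1 = 6·11 = 66 ≡ 1 = α_err ✓ (single-error assumption holds).
Step 4: error magnitude e = S_0/v_5 = S_0·∏_{j≠5}(α_5 − α_j) = 6·4 = 24 ≡ 11 (mod 13).
Step 5: correct position 5: c_5 = r_5 − e = 3 − 11 ≡ 5 (mod 13). Hence c = [7, 2, 12, 1, 5].
  Check: interpolating c through the α_i gives m(x) = 8 + 10·x (degree < 2) with m(α_i) = c_i for every i, so c is indeed a codeword.


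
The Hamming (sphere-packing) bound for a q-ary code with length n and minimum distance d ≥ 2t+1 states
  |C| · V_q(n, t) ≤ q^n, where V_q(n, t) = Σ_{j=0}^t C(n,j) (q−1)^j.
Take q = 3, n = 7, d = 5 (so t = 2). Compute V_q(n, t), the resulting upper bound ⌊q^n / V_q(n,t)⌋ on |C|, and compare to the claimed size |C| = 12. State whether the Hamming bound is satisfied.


V_q(n, t) = 99, q^n = 2187, Hamming bound = 22, |C| = 12 ≤ bound (satisfied).

Step 1: Compute V_q(n, t) = Σ_{j=0}^2 C(n, j) (q−1)^j.
  j = 0: C(7,0)·(2)^0 = 1·1 = 1.
  j = 1: C(7,1)·(2)^1 = 7·2 = 14.
  j = 2: C(7,2)·(2)^2 = 21·4 = 84.
  V_q(n, t) = 1 + 14 + 84 = 99.
Step 2: q^n = 3^7 = 2187.
Step 3: Hamming bound ⌊q^n / V_q(n,t)⌋ = ⌊2187/99⌋ = 22.
Step 4: Compare |C| = 12 to 22: satisfied.
The claimed |C| lies below the Hamming bound.


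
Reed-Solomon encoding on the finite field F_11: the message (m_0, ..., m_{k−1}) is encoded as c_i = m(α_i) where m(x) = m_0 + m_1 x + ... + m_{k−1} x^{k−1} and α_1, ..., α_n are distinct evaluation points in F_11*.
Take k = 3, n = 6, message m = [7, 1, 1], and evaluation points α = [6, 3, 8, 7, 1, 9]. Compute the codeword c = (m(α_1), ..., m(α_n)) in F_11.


c = [5, 8, 2, 8, 9, 9]

Message polynomial: m(x) = 7 + 1·x + 1·x^2 (mod 11).
For each evaluation point α_i, compute m(α_i) mod 11:
  α_1 = 6: Horner steps 1 → 7 → 5, so m(6) = 5.
  α_2 = 3: Horner steps 1 → 4 → 8, so m(3) = 8.
  α_3 = 8: Horner steps 1 → 9 → 2, so m(8) = 2.
  α_4 = 7: Horner steps 1 → 8 → 8, so m(7) = 8.
  α_5 = 1: Horner steps 1 → 2 → 9, so m(1) = 9.
  α_6 = 9: Horner steps 1 → 10 → 9, so m(9) = 9.
Codeword c = [5, 8, 2, 8, 9, 9] ∈ F_11^6.


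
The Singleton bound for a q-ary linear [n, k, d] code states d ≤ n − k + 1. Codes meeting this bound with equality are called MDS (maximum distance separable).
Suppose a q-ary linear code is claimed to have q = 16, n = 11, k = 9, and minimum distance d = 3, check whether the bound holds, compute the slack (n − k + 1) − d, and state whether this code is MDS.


Singleton RHS = n − k + 1 = 3, slack = 0, bound satisfied, MDS.

Singleton bound: d ≤ n − k + 1.
Here n = 11, k = 9, so n − k + 1 = 3.
Given d = 3, check d ≤ 3: YES.
Slack = (n − k + 1) − d = 0.
The code is MDS (slack = 0).
Description: the claimed parameters are [11, 9, 3]_16; such a code would be MDS (meets Singleton bound).


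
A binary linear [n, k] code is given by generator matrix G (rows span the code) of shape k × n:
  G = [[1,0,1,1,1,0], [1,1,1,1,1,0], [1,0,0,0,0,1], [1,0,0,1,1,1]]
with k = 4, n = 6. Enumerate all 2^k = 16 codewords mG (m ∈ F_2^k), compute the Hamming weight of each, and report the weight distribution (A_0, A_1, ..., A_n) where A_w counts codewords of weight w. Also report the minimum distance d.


Weight distribution: A_0 = 1, A_1 = 1, A_2 = 4, A_3 = 4, A_4 = 3, A_5 = 3. Minimum distance d = 1.

Enumerate all 2^4 = 16 messages m ∈ F_2^4.
For each, compute codeword c = mG in F_2^6, then tally its weight.
  m = 0000 → c = 000000, weight = 0.
  m = 1000 → c = 101110, weight = 4.
  m = 0100 → c = 111110, weight = 5.
  m = 1100 → c = 010000, weight = 1.
  m = 0010 → c = 100001, weight = 2.
  m = 1010 → c = 001111, weight = 4.
  m = 0110 → c = 011111, weight = 5.
  m = 1110 → c = 110001, weight = 3.
  m = 0001 → c = 100111, weight = 4.
  m = 1001 → c = 001001, weight = 2.
  m = 0101 → c = 011001, weight = 3.
  m = 1101 → c = 110111, weight = 5.
  m = 0011 → c = 000110, weight = 2.
  m = 1011 → c = 101000, weight = 2.
  m = 0111 → c = 111000, weight = 3.
  m = 1111 → c = 010110, weight = 3.
Tally weights:
  weight 0: 1 codewords.
  weight 1: 1 codewords.
  weight 2: 4 codewords.
  weight 3: 4 codewords.
  weight 4: 3 codewords.
  weight 5: 3 codewords.
Minimum distance d = smallest w > 0 with A_w > 0 = 1.
Sanity: Σ A_w = 16 = 2^4 = 16 ✓.


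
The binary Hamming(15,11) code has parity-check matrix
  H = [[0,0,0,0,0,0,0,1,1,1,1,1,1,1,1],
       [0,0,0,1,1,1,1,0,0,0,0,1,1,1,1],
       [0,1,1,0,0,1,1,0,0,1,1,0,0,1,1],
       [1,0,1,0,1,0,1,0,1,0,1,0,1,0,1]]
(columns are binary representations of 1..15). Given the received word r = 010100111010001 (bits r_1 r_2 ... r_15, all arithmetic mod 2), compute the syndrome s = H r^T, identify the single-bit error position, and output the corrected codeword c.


s = (0, 1, 0, 0)^T, error position = 4, corrected codeword c = 010000111010001

Compute s = H r^T mod 2 one row at a time:
  s_1 = 1 + 1 + 0 + 1 + 0 + 0 + 0 + 1 = 4 ≡ 0 (mod 2).
  s_2 = 1 + 0 + 0 + 1 + 0 + 0 + 0 + 1 = 3 ≡ 1 (mod 2).
  s_3 = 1 + 0 + 0 + 1 + 0 + 1 + 0 + 1 = 4 ≡ 0 (mod 2).
  s_4 = 0 + 0 + 0 + 1 + 1 + 1 + 0 + 1 = 4 ≡ 0 (mod 2).
s = (0, 1, 0, 0)^T — this equals column 4 of H (binary 0100), so error is at position 4.
Correct: flip bit 4 of r = 010100111010001 to get c = 010000111010001.


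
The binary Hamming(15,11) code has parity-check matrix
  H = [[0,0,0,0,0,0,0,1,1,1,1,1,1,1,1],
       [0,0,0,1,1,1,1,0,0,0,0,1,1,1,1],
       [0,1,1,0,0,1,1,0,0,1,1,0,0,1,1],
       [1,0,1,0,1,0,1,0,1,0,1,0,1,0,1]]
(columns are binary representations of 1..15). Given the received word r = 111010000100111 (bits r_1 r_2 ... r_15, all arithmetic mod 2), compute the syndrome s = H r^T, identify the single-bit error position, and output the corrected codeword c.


s = (0, 0, 1, 1)^T, error position = 3, corrected codeword c = 110010000100111

Compute s = H r^T mod 2 one row at a time:
  s_1 = 0 + 0 + 1 + 0 + 0 + 1 + 1 + 1 = 4 ≡ 0 (mod 2).
  s_2 = 0 + 1 + 0 + 0 + 0 + 1 + 1 + 1 = 4 ≡ 0 (mod 2).
  s_3 = 1 + 1 + 0 + 0 + 1 + 0 + 1 + 1 = 5 ≡ 1 (mod 2).
  s_4 = 1 + 1 + 1 + 0 + 0 + 0 + 1 + 1 = 5 ≡ 1 (mod 2).
s = (0, 0, 1, 1)^T — this equals column 3 of H (binary 0011), so error is at position 3.
Correct: flip bit 3 of r = 111010000100111 to get c = 110010000100111.


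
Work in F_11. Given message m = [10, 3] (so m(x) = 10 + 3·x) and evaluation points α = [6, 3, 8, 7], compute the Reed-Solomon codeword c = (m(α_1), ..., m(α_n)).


c = [6, 8, 1, 9]

Message polynomial: m(x) = 10 + 3·x (mod 11).
For each evaluation point α_i, compute m(α_i) mod 11:
  α_1 = 6: Horner steps 3 → 6, so m(6) = 6.
  α_2 = 3: Horner steps 3 → 8, so m(3) = 8.
  α_3 = 8: Horner steps 3 → 1, so m(8) = 1.
  α_4 = 7: Horner steps 3 → 9, so m(7) = 9.
Codeword c = [6, 8, 1, 9] ∈ F_11^4.


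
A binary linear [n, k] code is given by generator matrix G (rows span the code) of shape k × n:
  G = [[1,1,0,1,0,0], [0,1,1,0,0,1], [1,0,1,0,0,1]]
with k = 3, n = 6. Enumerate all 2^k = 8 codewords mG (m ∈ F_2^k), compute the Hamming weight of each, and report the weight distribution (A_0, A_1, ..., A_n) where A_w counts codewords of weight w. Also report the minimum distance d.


Weight distribution: A_0 = 1, A_1 = 1, A_2 = 1, A_3 = 3, A_4 = 2. Minimum distance d = 1.

Enumerate all 2^3 = 8 messages m ∈ F_2^3.
For each, compute codeword c = mG in F_2^6, then tally its weight.
  m = 000 → c = 000000, weight = 0.
  m = 100 → c = 110100, weight = 3.
  m = 010 → c = 011001, weight = 3.
  m = 110 → c = 101101, weight = 4.
  m = 001 → c = 101001, weight = 3.
  m = 101 → c = 011101, weight = 4.
  m = 011 → c = 110000, weight = 2.
  m = 111 → c = 000100, weight = 1.
Tally weights:
  weight 0: 1 codewords.
  weight 1: 1 codewords.
  weight 2: 1 codewords.
  weight 3: 3 codewords.
  weight 4: 2 codewords.
Minimum distance d = smallest w > 0 with A_w > 0 = 1.
Sanity: Σ A_w = 8 = 2^3 = 8 ✓.


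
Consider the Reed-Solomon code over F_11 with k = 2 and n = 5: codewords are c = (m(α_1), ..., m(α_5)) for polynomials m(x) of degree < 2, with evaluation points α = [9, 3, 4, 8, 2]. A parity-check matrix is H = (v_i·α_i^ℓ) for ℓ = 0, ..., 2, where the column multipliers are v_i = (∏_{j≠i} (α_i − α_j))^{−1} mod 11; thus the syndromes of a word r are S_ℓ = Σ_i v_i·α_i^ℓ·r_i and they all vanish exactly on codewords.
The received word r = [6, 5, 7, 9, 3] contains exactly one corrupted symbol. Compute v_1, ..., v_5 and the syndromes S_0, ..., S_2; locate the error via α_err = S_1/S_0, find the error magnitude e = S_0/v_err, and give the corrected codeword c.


S = (5, 7, 1), error at position 4, error magnitude e = 5, c = [6, 5, 7, 4, 3].

Step 1: column multipliers v_i = (∏_{j≠i}(α_i − α_j))^{−1} mod 11.
  i = 1 (α = 9): (9−3)(9−4)(9−8)(9−2) = 6·5·1·7 = 210 ≡ 1, so v_1 = 1^{−1} = 1 (mod 11).
  i = 2 (α = 3): (3−9)(3−4)(3−8)(3−2) = (−6)·(−1)·(−5)·1 = −30 ≡ 3, so v_2 = 3^{−1} = 4 (mod 11).
  i = 3 (α = 4): (4−9)(4−3)(4−8)(4−2) = (−5)·1·(−4)·2 = 40 ≡ 7, so v_3 = 7^{−1} = 8 (mod 11).
  i = 4 (α = 8): (8−9)(8−3)(8−4)(8−2) = (−1)·5·4·6 = −120 ≡ 1, so v_4 = 1^{−1} = 1 (mod 11).
  i = 5 (α = 2): (2−9)(2−3)(2−4)(2−8) = (−7)·(−1)·(−2)·(−6) = 84 ≡ 7, so v_5 = 7^{−1} = 8 (mod 11).
  v = [1, 4, 8, 1, 8].
Step 2: syndromes of r = [6, 5, 7, 9, 3] (all sums mod 11).
  S_0 = Σ v_i r_i = 1·6 + 4·5 + 8·7 + 1·9 + 8·3 = 115 ≡ 5.
  S_1 = Σ v_i α_i r_i = 1·9·6 + 4·3·5 + 8·4·7 + 1·8·9 + 8·2·3 = 458 ≡ 7.
  α_i^2 mod 11 = [4, 9, 5, 9, 4].
  S_2 = Σ v_i α_i^2 r_i = 1·4·6 + 4·9·5 + 8·5·7 + 1·9·9 + 8·4·3 = 661 ≡ 1.
  S = (5, 7, 1) ≠ 0, so r is not a codeword (an error is present).
Step 3: locate the error. For a single error e at position i, S_ℓ = v_i·e·α_i^ℓ, so α_err = S_1/S_0.
  S_0^{−1} = 5^{−1} = 9 (mod 11), so α_err = 7·9 = 63 ≡ 8 = α_4. Error position i = 4.
  Consistency check: S_2/S_1 = 1·8 = 8 ≡ 8 = α_err ✓ (single-error assumption holds).
Step 4: error magnitude e = S_0/v_4 = S_0·∏_{j≠4}(α_4 − α_j) = 5·1 = 5 ≡ 5 (mod 11).
Step 5: correct position 4: c_4 = r_4 − e = 9 − 5 ≡ 4 (mod 11). Hence c = [6, 5, 7, 4, 3].
  Check: interpolating c through the α_i gives m(x) = 10 + 2·x (degree < 2) with m(α_i) = c_i for every i, so c is indeed a codeword.


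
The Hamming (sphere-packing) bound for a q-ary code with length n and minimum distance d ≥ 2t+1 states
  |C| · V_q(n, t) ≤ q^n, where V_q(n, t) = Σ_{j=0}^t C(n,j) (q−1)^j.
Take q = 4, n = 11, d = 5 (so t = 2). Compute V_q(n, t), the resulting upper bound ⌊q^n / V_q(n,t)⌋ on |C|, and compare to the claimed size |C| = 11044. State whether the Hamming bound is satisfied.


V_q(n, t) = 529, q^n = 4194304, Hamming bound = 7928, |C| = 11044 > bound (violated).

Step 1: Compute V_q(n, t) = Σ_{j=0}^2 C(n, j) (q−1)^j.
  j = 0: C(11,0)·(3)^0 = 1·1 = 1.
  j = 1: C(11,1)·(3)^1 = 11·3 = 33.
  j = 2: C(11,2)·(3)^2 = 55·9 = 495.
  V_q(n, t) = 1 + 33 + 495 = 529.
Step 2: q^n = 4^11 = 4194304.
Step 3: Hamming bound ⌊q^n / V_q(n,t)⌋ = ⌊4194304/529⌋ = 7928.
Step 4: Compare |C| = 11044 to 7928: violated.
The claimed |C| lies above the Hamming bound, so no 4-ary code of length 11 with d ≥ 5 can have 11044 codewords.


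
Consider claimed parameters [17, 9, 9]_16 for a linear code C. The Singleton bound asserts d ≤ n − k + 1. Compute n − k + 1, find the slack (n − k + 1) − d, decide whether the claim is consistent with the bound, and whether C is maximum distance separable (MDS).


Singleton RHS = n − k + 1 = 9, slack = 0, bound satisfied, MDS.

Singleton bound: d ≤ n − k + 1.
Here n = 17, k = 9, so n − k + 1 = 9.
Given d = 9, check d ≤ 9: YES.
Slack = (n − k + 1) − d = 0.
The code is MDS (slack = 0).
Description: the claimed parameters are [17, 9, 9]_16; such a code would be MDS (meets Singleton bound).


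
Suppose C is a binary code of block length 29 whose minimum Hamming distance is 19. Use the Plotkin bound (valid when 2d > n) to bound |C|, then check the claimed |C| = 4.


Plotkin bound M ≤ 4; given |C| = 4 ≤ bound (satisfied).

Check applicability: 2d = 38, n = 29.
2d − n = 9 > 0, so Plotkin applies.
Compute d/(2d−n) = 19/9 ≈ 2.1111.
⌊d/(2d−n)⌋ = 2.
Plotkin bound: M ≤ 2·2 = 4.
Given |C| = 4, check: satisfied.
This |C| is at the Plotkin bound.


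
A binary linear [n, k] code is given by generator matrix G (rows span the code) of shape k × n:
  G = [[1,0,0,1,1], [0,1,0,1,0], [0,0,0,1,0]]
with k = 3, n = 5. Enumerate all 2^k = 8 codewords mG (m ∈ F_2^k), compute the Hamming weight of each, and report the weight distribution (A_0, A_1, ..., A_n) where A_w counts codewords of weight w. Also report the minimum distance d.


Weight distribution: A_0 = 1, A_1 = 2, A_2 = 2, A_3 = 2, A_4 = 1. Minimum distance d = 1.

Enumerate all 2^3 = 8 messages m ∈ F_2^3.
For each, compute codeword c = mG in F_2^5, then tally its weight.
  m = 000 → c = 00000, weight = 0.
  m = 100 → c = 10011, weight = 3.
  m = 010 → c = 01010, weight = 2.
  m = 110 → c = 11001, weight = 3.
  m = 001 → c = 00010, weight = 1.
  m = 101 → c = 10001, weight = 2.
  m = 011 → c = 01000, weight = 1.
  m = 111 → c = 11011, weight = 4.
Tally weights:
  weight 0: 1 codewords.
  weight 1: 2 codewords.
  weight 2: 2 codewords.
  weight 3: 2 codewords.
  weight 4: 1 codewords.
Minimum distance d = smallest w > 0 with A_w > 0 = 1.
Sanity: Σ A_w = 8 = 2^3 = 8 ✓.


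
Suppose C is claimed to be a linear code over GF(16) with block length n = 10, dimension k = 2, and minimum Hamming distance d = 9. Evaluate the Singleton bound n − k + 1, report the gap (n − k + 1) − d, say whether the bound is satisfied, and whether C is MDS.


Singleton RHS = n − k + 1 = 9, slack = 0, bound satisfied, MDS.

Singleton bound: d ≤ n − k + 1.
Here n = 10, k = 2, so n − k + 1 = 9.
Given d = 9, check d ≤ 9: YES.
Slack = (n − k + 1) − d = 0.
The code is MDS (slack = 0).
Description: the claimed parameters are [10, 2, 9]_16; such a code would be MDS (meets Singleton bound).


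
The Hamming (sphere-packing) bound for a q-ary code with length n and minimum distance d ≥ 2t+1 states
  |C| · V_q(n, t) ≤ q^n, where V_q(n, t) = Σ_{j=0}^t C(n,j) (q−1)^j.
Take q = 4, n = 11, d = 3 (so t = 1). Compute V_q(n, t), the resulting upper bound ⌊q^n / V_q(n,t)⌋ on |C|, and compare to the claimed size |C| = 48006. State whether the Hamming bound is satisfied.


V_q(n, t) = 34, q^n = 4194304, Hamming bound = 123361, |C| = 48006 ≤ bound (satisfied).

Step 1: Compute V_q(n, t) = Σ_{j=0}^1 C(n, j) (q−1)^j.
  j = 0: C(11,0)·(3)^0 = 1·1 = 1.
  j = 1: C(11,1)·(3)^1 = 11·3 = 33.
  V_q(n, t) = 1 + 33 = 34.
Step 2: q^n = 4^11 = 4194304.
Step 3: Hamming bound ⌊q^n / V_q(n,t)⌋ = ⌊4194304/34⌋ = 123361.
Step 4: Compare |C| = 48006 to 123361: satisfied.
The claimed |C| lies below the Hamming bound.


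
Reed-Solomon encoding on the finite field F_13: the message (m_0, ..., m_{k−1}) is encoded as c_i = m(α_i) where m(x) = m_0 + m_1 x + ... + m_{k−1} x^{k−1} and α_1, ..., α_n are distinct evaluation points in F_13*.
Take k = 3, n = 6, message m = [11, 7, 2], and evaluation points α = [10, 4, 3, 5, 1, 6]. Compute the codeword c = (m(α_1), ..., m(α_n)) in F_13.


c = [8, 6, 11, 5, 7, 8]

Message polynomial: m(x) = 11 + 7·x + 2·x^2 (mod 13).
For each evaluation point α_i, compute m(α_i) mod 13:
  α_1 = 10: Horner steps 2 → 1 → 8, so m(10) = 8.
  α_2 = 4: Horner steps 2 → 2 → 6, so m(4) = 6.
  α_3 = 3: Horner steps 2 → 0 → 11, so m(3) = 11.
  α_4 = 5: Horner steps 2 → 4 → 5, so m(5) = 5.
  α_5 = 1: Horner steps 2 → 9 → 7, so m(1) = 7.
  α_6 = 6: Horner steps 2 → 6 → 8, so m(6) = 8.
Codeword c = [8, 6, 11, 5, 7, 8] ∈ F_13^6.


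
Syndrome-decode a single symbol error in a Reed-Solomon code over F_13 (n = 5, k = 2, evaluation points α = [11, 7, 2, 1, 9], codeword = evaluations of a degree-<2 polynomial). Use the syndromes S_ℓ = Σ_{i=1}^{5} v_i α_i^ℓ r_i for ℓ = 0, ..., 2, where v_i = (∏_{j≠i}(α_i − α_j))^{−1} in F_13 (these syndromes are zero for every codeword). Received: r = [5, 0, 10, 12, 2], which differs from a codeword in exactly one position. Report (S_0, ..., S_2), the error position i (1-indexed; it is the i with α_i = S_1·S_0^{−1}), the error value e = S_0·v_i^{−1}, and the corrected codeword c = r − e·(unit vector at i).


S = (11, 8, 7), error at position 5, error magnitude e = 6, c = [5, 0, 10, 12, 9].

Step 1: column multipliers v_i = (∏_{j≠i}(α_i − α_j))^{−1} mod 13.
  i = 1 (α = 11): (11−7)(11−2)(11−1)(11−9) = 4·9·10·2 = 720 ≡ 5, so v_1 = 5^{−1} = 8 (mod 13).
  i = 2 (α = 7): (7−11)(7−2)(7−1)(7−9) = (−4)·5·6·(−2) = 240 ≡ 6, so v_2 = 6^{−1} = 11 (mod 13).
  i = 3 (α = 2): (2−11)(2−7)(2−1)(2−9) = (−9)·(−5)·1·(−7) = −315 ≡ 10, so v_3 = 10^{−1} = 4 (mod 13).
  i = 4 (α = 1): (1−11)(1−7)(1−2)(1−9) = (−10)·(−6)·(−1)·(−8) = 480 ≡ 12, so v_4 = 12^{−1} = 12 (mod 13).
  i = 5 (α = 9): (9−11)(9−7)(9−2)(9−1) = (−2)·2·7·8 = −224 ≡ 10, so v_5 = 10^{−1} = 4 (mod 13).
  v = [8, 11, 4, 12, 4].
Step 2: syndromes of r = [5, 0, 10, 12, 2] (all sums mod 13).
  S_0 = Σ v_i r_i = 8·5 + 11·0 + 4·10 + 12·12 + 4·2 = 232 ≡ 11.
  S_1 = Σ v_i α_i r_i = 8·11·5 + 11·7·0 + 4·2·10 + 12·1·12 + 4·9·2 = 736 ≡ 8.
  α_i^2 mod 13 = [4, 10, 4, 1, 3].
  S_2 = Σ v_i α_i^2 r_i = 8·4·5 + 11·10·0 + 4·4·10 + 12·1·12 + 4·3·2 = 488 ≡ 7.
  S = (11, 8, 7) ≠ 0, so r is not a codeword (an error is present).
Step 3: locate the error. For a single error e at position i, S_ℓ = v_i·e·α_i^ℓ, so α_err = S_1/S_0.
  S_0^{−1} = 11^{−1} = 6 (mod 13), so α_err = 8·6 = 48 ≡ 9 = α_5. Error position i = 5.
  Consistency check: S_2/S_1 = 7·5 = 35 ≡ 9 = α_err ✓ (single-error assumption holds).
Step 4: error magnitude e = S_0/v_5 = S_0·∏_{j≠5}(α_5 − α_j) = 11·10 = 110 ≡ 6 (mod 13).
Step 5: correct position 5: c_5 = r_5 − e = 2 − 6 ≡ 9 (mod 13). Hence c = [5, 0, 10, 12, 9].
  Check: interpolating c through the α_i gives m(x) = 1 + 11·x (degree < 2) with m(α_i) = c_i for every i, so c is indeed a codeword.


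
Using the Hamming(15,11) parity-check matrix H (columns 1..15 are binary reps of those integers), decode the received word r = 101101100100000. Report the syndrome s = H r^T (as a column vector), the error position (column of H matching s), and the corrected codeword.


s = (1, 1, 0, 1)^T, error position = 13, corrected codeword c = 101101100100100

Compute s = H r^T mod 2 one row at a time:
  s_1 = 0 + 0 + 1 + 0 + 0 + 0 + 0 + 0 = 1 ≡ 1 (mod 2).
  s_2 = 1 + 0 + 1 + 1 + 0 + 0 + 0 + 0 = 3 ≡ 1 (mod 2).
  s_3 = 0 + 1 + 1 + 1 + 1 + 0 + 0 + 0 = 4 ≡ 0 (mod 2).
  s_4 = 1 + 1 + 0 + 1 + 0 + 0 + 0 + 0 = 3 ≡ 1 (mod 2).
s = (1, 1, 0, 1)^T — this equals column 13 of H (binary 1101), so error is at position 13.
Correct: flip bit 13 of r = 101101100100000 to get c = 101101100100100.


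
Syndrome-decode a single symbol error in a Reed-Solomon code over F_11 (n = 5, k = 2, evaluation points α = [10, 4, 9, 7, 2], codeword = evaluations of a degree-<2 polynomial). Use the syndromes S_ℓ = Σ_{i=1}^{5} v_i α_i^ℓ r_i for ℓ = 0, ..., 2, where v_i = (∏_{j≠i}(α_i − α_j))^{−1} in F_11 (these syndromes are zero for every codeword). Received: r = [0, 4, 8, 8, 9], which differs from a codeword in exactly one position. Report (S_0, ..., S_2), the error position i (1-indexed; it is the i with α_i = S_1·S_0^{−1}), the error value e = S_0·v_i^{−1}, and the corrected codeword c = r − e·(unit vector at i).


S = (3, 10, 4), error at position 4, error magnitude e = 6, c = [0, 4, 8, 2, 9].

Step 1: column multipliers v_i = (∏_{j≠i}(α_i − α_j))^{−1} mod 11.
  i = 1 (α = 10): (10−4)(10−9)(10−7)(10−2) = 6·1·3·8 = 144 ≡ 1, so v_1 = 1^{−1} = 1 (mod 11).
  i = 2 (α = 4): (4−10)(4−9)(4−7)(4−2) = (−6)·(−5)·(−3)·2 = −180 ≡ 7, so v_2 = 7^{−1} = 8 (mod 11).
  i = 3 (α = 9): (9−10)(9−4)(9−7)(9−2) = (−1)·5·2·7 = −70 ≡ 7, so v_3 = 7^{−1} = 8 (mod 11).
  i = 4 (α = 7): (7−10)(7−4)(7−9)(7−2) = (−3)·3·(−2)·5 = 90 ≡ 2, so v_4 = 2^{−1} = 6 (mod 11).
  i = 5 (α = 2): (2−10)(2−4)(2−9)(2−7) = (−8)·(−2)·(−7)·(−5) = 560 ≡ 10, so v_5 = 10^{−1} = 10 (mod 11).
  v = [1, 8, 8, 6, 10].
Step 2: syndromes of r = [0, 4, 8, 8, 9] (all sums mod 11).
  S_0 = Σ v_i r_i = 1·0 + 8·4 + 8·8 + 6·8 + 10·9 = 234 ≡ 3.
  S_1 = Σ v_i α_i r_i = 1·10·0 + 8·4·4 + 8·9·8 + 6·7·8 + 10·2·9 = 1220 ≡ 10.
  α_i^2 mod 11 = [1, 5, 4, 5, 4].
  S_2 = Σ v_i α_i^2 r_i = 1·1·0 + 8·5·4 + 8·4·8 + 6·5·8 + 10·4·9 = 1016 ≡ 4.
  S = (3, 10, 4) ≠ 0, so r is not a codeword (an error is present).
Step 3: locate the error. For a single error e at position i, S_ℓ = v_i·e·α_i^ℓ, so α_err = S_1/S_0.
  S_0^{−1} = 3^{−1} = 4 (mod 11), so α_err = 10·4 = 40 ≡ 7 = α_4. Error position i = 4.
  Consistency check: S_2/S_1 = 4·10 = 40 ≡ 7 = α_err ✓ (single-error assumption holds).
Step 4: error magnitude e = S_0/v_4 = S_0·∏_{j≠4}(α_4 − α_j) = 3·2 = 6 ≡ 6 (mod 11).
Step 5: correct position 4: c_4 = r_4 − e = 8 − 6 ≡ 2 (mod 11). Hence c = [0, 4, 8, 2, 9].
  Check: interpolating c through the α_i gives m(x) = 3 + 3·x (degree < 2) with m(α_i) = c_i for every i, so c is indeed a codeword.


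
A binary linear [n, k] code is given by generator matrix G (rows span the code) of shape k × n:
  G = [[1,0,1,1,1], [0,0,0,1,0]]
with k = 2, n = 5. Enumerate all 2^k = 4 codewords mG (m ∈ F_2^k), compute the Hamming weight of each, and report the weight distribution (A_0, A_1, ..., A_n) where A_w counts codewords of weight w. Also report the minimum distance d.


Weight distribution: A_0 = 1, A_1 = 1, A_3 = 1, A_4 = 1. Minimum distance d = 1.

Enumerate all 2^2 = 4 messages m ∈ F_2^2.
For each, compute codeword c = mG in F_2^5, then tally its weight.
  m = 00 → c = 00000, weight = 0.
  m = 10 → c = 10111, weight = 4.
  m = 01 → c = 00010, weight = 1.
  m = 11 → c = 10101, weight = 3.
Tally weights:
  weight 0: 1 codewords.
  weight 1: 1 codewords.
  weight 3: 1 codewords.
  weight 4: 1 codewords.
Minimum distance d = smallest w > 0 with A_w > 0 = 1.
Sanity: Σ A_w = 4 = 2^2 = 4 ✓.


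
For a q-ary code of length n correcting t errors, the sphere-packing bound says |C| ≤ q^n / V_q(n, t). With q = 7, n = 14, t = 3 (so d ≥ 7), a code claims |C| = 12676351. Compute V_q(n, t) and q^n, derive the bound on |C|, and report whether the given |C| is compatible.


V_q(n, t) = 81985, q^n = 678223072849, Hamming bound = 8272526, |C| = 12676351 > bound (violated).

Step 1: Compute V_q(n, t) = Σ_{j=0}^3 C(n, j) (q−1)^j.
  j = 0: C(14,0)·(6)^0 = 1·1 = 1.
  j = 1: C(14,1)·(6)^1 = 14·6 = 84.
  j = 2: C(14,2)·(6)^2 = 91·36 = 3276.
  j = 3: C(14,3)·(6)^3 = 364·216 = 78624.
  V_q(n, t) = 1 + 84 + 3276 + 78624 = 81985.
Step 2: q^n = 7^14 = 678223072849.
Step 3: Hamming bound ⌊q^n / V_q(n,t)⌋ = ⌊678223072849/81985⌋ = 8272526.
Step 4: Compare |C| = 12676351 to 8272526: violated.
The claimed |C| lies above the Hamming bound, so no 7-ary code of length 14 with d ≥ 7 can have 12676351 codewords.


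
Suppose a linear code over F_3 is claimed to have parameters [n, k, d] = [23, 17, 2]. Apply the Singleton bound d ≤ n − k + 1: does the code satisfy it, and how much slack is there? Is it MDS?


Singleton RHS = n − k + 1 = 7, slack = 5, bound satisfied, not MDS.

Singleton bound: d ≤ n − k + 1.
Here n = 23, k = 17, so n − k + 1 = 7.
Given d = 2, check d ≤ 7: YES.
Slack = (n − k + 1) − d = 5.
The code is NOT MDS (slack = 5 > 0).
Description: the claimed parameters are [23, 17, 2]_3; such a code would be non-MDS.


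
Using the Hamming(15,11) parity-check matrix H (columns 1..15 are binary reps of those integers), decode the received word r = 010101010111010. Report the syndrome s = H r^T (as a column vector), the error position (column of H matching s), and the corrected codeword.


s = (1, 0, 1, 1)^T, error position = 11, corrected codeword c = 010101010101010

Compute s = H r^T mod 2 one row at a time:
  s_1 = 1 + 0 + 1 + 1 + 1 + 0 + 1 + 0 = 5 ≡ 1 (mod 2).
  s_2 = 1 + 0 + 1 + 0 + 1 + 0 + 1 + 0 = 4 ≡ 0 (mod 2).
  s_3 = 1 + 0 + 1 + 0 + 1 + 1 + 1 + 0 = 5 ≡ 1 (mod 2).
  s_4 = 0 + 0 + 0 + 0 + 0 + 1 + 0 + 0 = 1 ≡ 1 (mod 2).
s = (1, 0, 1, 1)^T — this equals column 11 of H (binary 1011), so error is at position 11.
Correct: flip bit 11 of r = 010101010111010 to get c = 010101010101010.


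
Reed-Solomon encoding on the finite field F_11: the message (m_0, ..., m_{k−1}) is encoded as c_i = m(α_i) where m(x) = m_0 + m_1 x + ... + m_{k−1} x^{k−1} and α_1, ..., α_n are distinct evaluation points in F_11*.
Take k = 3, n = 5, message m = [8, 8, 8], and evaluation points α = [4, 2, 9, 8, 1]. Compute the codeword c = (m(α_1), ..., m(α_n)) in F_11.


c = [3, 1, 2, 1, 2]

Message polynomial: m(x) = 8 + 8·x + 8·x^2 (mod 11).
For each evaluation point α_i, compute m(α_i) mod 11:
  α_1 = 4: Horner steps 8 → 7 → 3, so m(4) = 3.
  α_2 = 2: Horner steps 8 → 2 → 1, so m(2) = 1.
  α_3 = 9: Horner steps 8 → 3 → 2, so m(9) = 2.
  α_4 = 8: Horner steps 8 → 6 → 1, so m(8) = 1.
  α_5 = 1: Horner steps 8 → 5 → 2, so m(1) = 2.
Codeword c = [3, 1, 2, 1, 2] ∈ F_11^5.


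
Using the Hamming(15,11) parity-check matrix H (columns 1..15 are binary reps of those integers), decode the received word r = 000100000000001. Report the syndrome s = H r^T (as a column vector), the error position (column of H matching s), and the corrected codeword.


s = (1, 0, 1, 1)^T, error position = 11, corrected codeword c = 000100000010001

Compute s = H r^T mod 2 one row at a time:
  s_1 = 0 + 0 + 0 + 0 + 0 + 0 + 0 + 1 = 1 ≡ 1 (mod 2).
  s_2 = 1 + 0 + 0 + 0 + 0 + 0 + 0 + 1 = 2 ≡ 0 (mod 2).
  s_3 = 0 + 0 + 0 + 0 + 0 + 0 + 0 + 1 = 1 ≡ 1 (mod 2).
  s_4 = 0 + 0 + 0 + 0 + 0 + 0 + 0 + 1 = 1 ≡ 1 (mod 2).
s = (1, 0, 1, 1)^T — this equals column 11 of H (binary 1011), so error is at position 11.
Correct: flip bit 11 of r = 000100000000001 to get c = 000100000010001.


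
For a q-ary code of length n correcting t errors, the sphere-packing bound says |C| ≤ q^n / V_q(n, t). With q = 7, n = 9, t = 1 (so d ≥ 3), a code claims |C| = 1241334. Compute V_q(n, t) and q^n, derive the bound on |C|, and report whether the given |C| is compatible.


V_q(n, t) = 55, q^n = 40353607, Hamming bound = 733701, |C| = 1241334 > bound (violated).

Step 1: Compute V_q(n, t) = Σ_{j=0}^1 C(n, j) (q−1)^j.
  j = 0: C(9,0)·(6)^0 = 1·1 = 1.
  j = 1: C(9,1)·(6)^1 = 9·6 = 54.
  V_q(n, t) = 1 + 54 = 55.
Step 2: q^n = 7^9 = 40353607.
Step 3: Hamming bound ⌊q^n / V_q(n,t)⌋ = ⌊40353607/55⌋ = 733701.
Step 4: Compare |C| = 1241334 to 733701: violated.
The claimed |C| lies above the Hamming bound, so no 7-ary code of length 9 with d ≥ 3 can have 1241334 codewords.


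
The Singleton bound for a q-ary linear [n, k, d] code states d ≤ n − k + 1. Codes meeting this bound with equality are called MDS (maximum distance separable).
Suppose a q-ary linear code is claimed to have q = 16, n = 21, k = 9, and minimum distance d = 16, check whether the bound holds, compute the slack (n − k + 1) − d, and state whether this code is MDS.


Singleton RHS = n − k + 1 = 13, slack = -3, bound violated (no such code; not MDS).

Singleton bound: d ≤ n − k + 1.
Here n = 21, k = 9, so n − k + 1 = 13.
Given d = 16, check d ≤ 13: NO.
Slack = (n − k + 1) − d = -3.
The slack is negative: d = 16 exceeds n − k + 1 = 13 by 3, so the Singleton bound is violated and no linear [21, 9, 16]_16 code can exist. In particular it is not MDS (MDS requires d = n − k + 1 exactly).
Description: the claimed parameters are [21, 9, 16]_16; such a code would be impossible (violates the Singleton bound).


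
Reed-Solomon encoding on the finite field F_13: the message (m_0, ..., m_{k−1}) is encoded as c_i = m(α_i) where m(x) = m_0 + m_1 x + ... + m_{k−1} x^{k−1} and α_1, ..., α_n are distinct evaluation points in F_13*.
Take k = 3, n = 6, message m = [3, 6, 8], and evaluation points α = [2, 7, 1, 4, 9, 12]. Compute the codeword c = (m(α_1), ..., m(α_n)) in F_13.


c = [8, 8, 4, 12, 3, 5]

Message polynomial: m(x) = 3 + 6·x + 8·x^2 (mod 13).
For each evaluation point α_i, compute m(α_i) mod 13:
  α_1 = 2: Horner steps 8 → 9 → 8, so m(2) = 8.
  α_2 = 7: Horner steps 8 → 10 → 8, so m(7) = 8.
  α_3 = 1: Horner steps 8 → 1 → 4, so m(1) = 4.
  α_4 = 4: Horner steps 8 → 12 → 12, so m(4) = 12.
  α_5 = 9: Horner steps 8 → 0 → 3, so m(9) = 3.
  α_6 = 12: Horner steps 8 → 11 → 5, so m(12) = 5.
Codeword c = [8, 8, 4, 12, 3, 5] ∈ F_13^6.


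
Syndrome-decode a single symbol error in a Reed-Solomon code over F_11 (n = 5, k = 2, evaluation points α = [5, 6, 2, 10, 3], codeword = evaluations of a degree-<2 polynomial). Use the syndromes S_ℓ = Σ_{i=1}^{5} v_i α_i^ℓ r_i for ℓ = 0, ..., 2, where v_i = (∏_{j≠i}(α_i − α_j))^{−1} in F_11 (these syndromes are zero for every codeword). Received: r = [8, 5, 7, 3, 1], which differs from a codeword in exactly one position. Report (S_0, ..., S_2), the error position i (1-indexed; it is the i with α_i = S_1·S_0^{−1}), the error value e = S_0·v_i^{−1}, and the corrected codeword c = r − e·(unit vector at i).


S = (1, 5, 3), error at position 1, error magnitude e = 8, c = [0, 5, 7, 3, 1].

Step 1: column multipliers v_i = (∏_{j≠i}(α_i − α_j))^{−1} mod 11.
  i = 1 (α = 5): (5−6)(5−2)(5−10)(5−3) = (−1)·3·(−5)·2 = 30 ≡ 8, so v_1 = 8^{−1} = 7 (mod 11).
  i = 2 (α = 6): (6−5)(6−2)(6−10)(6−3) = 1·4·(−4)·3 = −48 ≡ 7, so v_2 = 7^{−1} = 8 (mod 11).
  i = 3 (α = 2): (2−5)(2−6)(2−10)(2−3) = (−3)·(−4)·(−8)·(−1) = 96 ≡ 8, so v_3 = 8^{−1} = 7 (mod 11).
  i = 4 (α = 10): (10−5)(10−6)(10−2)(10−3) = 5·4·8·7 = 1120 ≡ 9, so v_4 = 9^{−1} = 5 (mod 11).
  i = 5 (α = 3): (3−5)(3−6)(3−2)(3−10) = (−2)·(−3)·1·(−7) = −42 ≡ 2, so v_5 = 2^{−1} = 6 (mod 11).
  v = [7, 8, 7, 5, 6].
Step 2: syndromes of r = [8, 5, 7, 3, 1] (all sums mod 11).
  S_0 = Σ v_i r_i = 7·8 + 8·5 + 7·7 + 5·3 + 6·1 = 166 ≡ 1.
  S_1 = Σ v_i α_i r_i = 7·5·8 + 8·6·5 + 7·2·7 + 5·10·3 + 6·3·1 = 786 ≡ 5.
  α_i^2 mod 11 = [3, 3, 4, 1, 9].
  S_2 = Σ v_i α_i^2 r_i = 7·3·8 + 8·3·5 + 7·4·7 + 5·1·3 + 6·9·1 = 553 ≡ 3.
  S = (1, 5, 3) ≠ 0, so r is not a codeword (an error is present).
Step 3: locate the error. For a single error e at position i, S_ℓ = v_i·e·α_i^ℓ, so α_err = S_1/S_0.
  S_0^{−1} = 1^{−1} = 1 (mod 11), so α_err = 5·1 = 5 ≡ 5 = α_1. Error position i = 1.
  Consistency check: S_2/S_1 = 3·9 = 27 ≡ 5 = α_err ✓ (single-error assumption holds).
Step 4: error magnitude e = S_0/v_1 = S_0·∏_{j≠1}(α_1 − α_j) = 1·8 = 8 ≡ 8 (mod 11).
Step 5: correct position 1: c_1 = r_1 − e = 8 − 8 ≡ 0 (mod 11). Hence c = [0, 5, 7, 3, 1].
  Check: interpolating c through the α_i gives m(x) = 8 + 5·x (degree < 2) with m(α_i) = c_i for every i, so c is indeed a codeword.


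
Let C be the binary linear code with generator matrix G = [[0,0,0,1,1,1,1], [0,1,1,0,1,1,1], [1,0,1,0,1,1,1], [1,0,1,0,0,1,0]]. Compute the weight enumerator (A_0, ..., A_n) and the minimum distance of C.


Weight distribution: A_0 = 1, A_2 = 3, A_3 = 4, A_4 = 3, A_5 = 4, A_6 = 1. Minimum distance d = 2.

Enumerate all 2^4 = 16 messages m ∈ F_2^4.
For each, compute codeword c = mG in F_2^7, then tally its weight.
  m = 0000 → c = 0000000, weight = 0.
  m = 1000 → c = 0001111, weight = 4.
  m = 0100 → c = 0110111, weight = 5.
  m = 1100 → c = 0111000, weight = 3.
  m = 0010 → c = 1010111, weight = 5.
  m = 1010 → c = 1011000, weight = 3.
  m = 0110 → c = 1100000, weight = 2.
  m = 1110 → c = 1101111, weight = 6.
  m = 0001 → c = 1010010, weight = 3.
  m = 1001 → c = 1011101, weight = 5.
  m = 0101 → c = 1100101, weight = 4.
  m = 1101 → c = 1101010, weight = 4.
  m = 0011 → c = 0000101, weight = 2.
  m = 1011 → c = 0001010, weight = 2.
  m = 0111 → c = 0110010, weight = 3.
  m = 1111 → c = 0111101, weight = 5.
Tally weights:
  weight 0: 1 codewords.
  weight 2: 3 codewords.
  weight 3: 4 codewords.
  weight 4: 3 codewords.
  weight 5: 4 codewords.
  weight 6: 1 codewords.
Minimum distance d = smallest w > 0 with A_w > 0 = 2.
Sanity: Σ A_w = 16 = 2^4 = 16 ✓.


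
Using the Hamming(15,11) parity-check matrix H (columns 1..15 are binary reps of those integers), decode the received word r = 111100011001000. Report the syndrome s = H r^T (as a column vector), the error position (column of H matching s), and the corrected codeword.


s = (1, 0, 0, 1)^T, error position = 9, corrected codeword c = 111100010001000

Compute s = H r^T mod 2 one row at a time:
  s_1 = 1 + 1 + 0 + 0 + 1 + 0 + 0 + 0 = 3 ≡ 1 (mod 2).
  s_2 = 1 + 0 + 0 + 0 + 1 + 0 + 0 + 0 = 2 ≡ 0 (mod 2).
  s_3 = 1 + 1 + 0 + 0 + 0 + 0 + 0 + 0 = 2 ≡ 0 (mod 2).
  s_4 = 1 + 1 + 0 + 0 + 1 + 0 + 0 + 0 = 3 ≡ 1 (mod 2).
s = (1, 0, 0, 1)^T — this equals column 9 of H (binary 1001), so error is at position 9.
Correct: flip bit 9 of r = 111100011001000 to get c = 111100010001000.


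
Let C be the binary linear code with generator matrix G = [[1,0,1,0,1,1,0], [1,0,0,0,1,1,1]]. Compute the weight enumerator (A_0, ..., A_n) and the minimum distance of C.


Weight distribution: A_0 = 1, A_2 = 1, A_4 = 2. Minimum distance d = 2.

Enumerate all 2^2 = 4 messages m ∈ F_2^2.
For each, compute codeword c = mG in F_2^7, then tally its weight.
  m = 00 → c = 0000000, weight = 0.
  m = 10 → c = 1010110, weight = 4.
  m = 01 → c = 1000111, weight = 4.
  m = 11 → c = 0010001, weight = 2.
Tally weights:
  weight 0: 1 codewords.
  weight 2: 1 codewords.
  weight 4: 2 codewords.
Minimum distance d = smallest w > 0 with A_w > 0 = 2.
Sanity: Σ A_w = 4 = 2^2 = 4 ✓.


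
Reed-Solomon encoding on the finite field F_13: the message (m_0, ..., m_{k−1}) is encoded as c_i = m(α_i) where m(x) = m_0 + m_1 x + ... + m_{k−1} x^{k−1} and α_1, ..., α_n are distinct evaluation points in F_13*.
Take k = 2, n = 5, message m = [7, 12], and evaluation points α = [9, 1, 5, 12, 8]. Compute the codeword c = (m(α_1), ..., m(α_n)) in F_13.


c = [11, 6, 2, 8, 12]

Message polynomial: m(x) = 7 + 12·x (mod 13).
For each evaluation point α_i, compute m(α_i) mod 13:
  α_1 = 9: Horner steps 12 → 11, so m(9) = 11.
  α_2 = 1: Horner steps 12 → 6, so m(1) = 6.
  α_3 = 5: Horner steps 12 → 2, so m(5) = 2.
  α_4 = 12: Horner steps 12 → 8, so m(12) = 8.
  α_5 = 8: Horner steps 12 → 12, so m(8) = 12.
Codeword c = [11, 6, 2, 8, 12] ∈ F_13^5.


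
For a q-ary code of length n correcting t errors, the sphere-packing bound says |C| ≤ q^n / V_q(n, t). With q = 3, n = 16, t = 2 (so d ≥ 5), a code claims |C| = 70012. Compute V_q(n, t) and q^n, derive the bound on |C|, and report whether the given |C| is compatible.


V_q(n, t) = 513, q^n = 43046721, Hamming bound = 83911, |C| = 70012 ≤ bound (satisfied).

Step 1: Compute V_q(n, t) = Σ_{j=0}^2 C(n, j) (q−1)^j.
  j = 0: C(16,0)·(2)^0 = 1·1 = 1.
  j = 1: C(16,1)·(2)^1 = 16·2 = 32.
  j = 2: C(16,2)·(2)^2 = 120·4 = 480.
  V_q(n, t) = 1 + 32 + 480 = 513.
Step 2: q^n = 3^16 = 43046721.
Step 3: Hamming bound ⌊q^n / V_q(n,t)⌋ = ⌊43046721/513⌋ = 83911.
Step 4: Compare |C| = 70012 to 83911: satisfied.
The claimed |C| lies below the Hamming bound.


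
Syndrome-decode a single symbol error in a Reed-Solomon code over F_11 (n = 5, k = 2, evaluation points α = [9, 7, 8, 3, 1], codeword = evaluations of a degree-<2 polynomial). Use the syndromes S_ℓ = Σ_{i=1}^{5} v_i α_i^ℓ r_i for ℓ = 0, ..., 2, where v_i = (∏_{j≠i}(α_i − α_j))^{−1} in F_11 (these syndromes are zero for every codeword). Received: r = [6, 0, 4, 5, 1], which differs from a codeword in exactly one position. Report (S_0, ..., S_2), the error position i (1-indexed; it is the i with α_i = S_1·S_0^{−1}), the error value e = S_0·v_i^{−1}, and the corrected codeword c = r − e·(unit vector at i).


S = (5, 2, 3), error at position 2, error magnitude e = 9, c = [6, 2, 4, 5, 1].

Step 1: column multipliers v_i = (∏_{j≠i}(α_i − α_j))^{−1} mod 11.
  i = 1 (α = 9): (9−7)(9−8)(9−3)(9−1) = 2·1·6·8 = 96 ≡ 8, so v_1 = 8^{−1} = 7 (mod 11).
  i = 2 (α = 7): (7−9)(7−8)(7−3)(7−1) = (−2)·(−1)·4·6 = 48 ≡ 4, so v_2 = 4^{−1} = 3 (mod 11).
  i = 3 (α = 8): (8−9)(8−7)(8−3)(8−1) = (−1)·1·5·7 = −35 ≡ 9, so v_3 = 9^{−1} = 5 (mod 11).
  i = 4 (α = 3): (3−9)(3−7)(3−8)(3−1) = (−6)·(−4)·(−5)·2 = −240 ≡ 2, so v_4 = 2^{−1} = 6 (mod 11).
  i = 5 (α = 1): (1−9)(1−7)(1−8)(1−3) = (−8)·(−6)·(−7)·(−2) = 672 ≡ 1, so v_5 = 1^{−1} = 1 (mod 11).
  v = [7, 3, 5, 6, 1].
Step 2: syndromes of r = [6, 0, 4, 5, 1] (all sums mod 11).
  S_0 = Σ v_i r_i = 7·6 + 3·0 + 5·4 + 6·5 + 1·1 = 93 ≡ 5.
  S_1 = Σ v_i α_i r_i = 7·9·6 + 3·7·0 + 5·8·4 + 6·3·5 + 1·1·1 = 629 ≡ 2.
  α_i^2 mod 11 = [4, 5, 9, 9, 1].
  S_2 = Σ v_i α_i^2 r_i = 7·4·6 + 3·5·0 + 5·9·4 + 6·9·5 + 1·1·1 = 619 ≡ 3.
  S = (5, 2, 3) ≠ 0, so r is not a codeword (an error is present).
Step 3: locate the error. For a single error e at position i, S_ℓ = v_i·e·α_i^ℓ, so α_err = S_1/S_0.
  S_0^{−1} = 5^{−1} = 9 (mod 11), so α_err = 2·9 = 18 ≡ 7 = α_2. Error position i = 2.
  Consistency check: S_2/S_1 = 3·6 = 18 ≡ 7 = α_err ✓ (single-error assumption holds).
Step 4: error magnitude e = S_0/v_2 = S_0·∏_{j≠2}(α_2 − α_j) = 5·4 = 20 ≡ 9 (mod 11).
Step 5: correct position 2: c_2 = r_2 − e = 0 − 9 ≡ 2 (mod 11). Hence c = [6, 2, 4, 5, 1].
  Check: interpolating c through the α_i gives m(x) = 10 + 2·x (degree < 2) with m(α_i) = c_i for every i, so c is indeed a codeword.


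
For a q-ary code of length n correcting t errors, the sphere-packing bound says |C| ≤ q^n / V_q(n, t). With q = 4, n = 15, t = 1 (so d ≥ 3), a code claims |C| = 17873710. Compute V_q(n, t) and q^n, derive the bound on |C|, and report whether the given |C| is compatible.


V_q(n, t) = 46, q^n = 1073741824, Hamming bound = 23342213, |C| = 17873710 ≤ bound (satisfied).

Step 1: Compute V_q(n, t) = Σ_{j=0}^1 C(n, j) (q−1)^j.
  j = 0: C(15,0)·(3)^0 = 1·1 = 1.
  j = 1: C(15,1)·(3)^1 = 15·3 = 45.
  V_q(n, t) = 1 + 45 = 46.
Step 2: q^n = 4^15 = 1073741824.
Step 3: Hamming bound ⌊q^n / V_q(n,t)⌋ = ⌊1073741824/46⌋ = 23342213.
Step 4: Compare |C| = 17873710 to 23342213: satisfied.
The claimed |C| lies below the Hamming bound.
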